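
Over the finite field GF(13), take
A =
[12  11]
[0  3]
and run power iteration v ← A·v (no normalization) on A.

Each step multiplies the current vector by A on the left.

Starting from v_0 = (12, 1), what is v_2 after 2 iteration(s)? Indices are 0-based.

v_2 = (8, 9)

v_0 = (12, 1).
v_1 = A·v_0 = (12, 3).
v_2 = A·v_1 = (8, 9).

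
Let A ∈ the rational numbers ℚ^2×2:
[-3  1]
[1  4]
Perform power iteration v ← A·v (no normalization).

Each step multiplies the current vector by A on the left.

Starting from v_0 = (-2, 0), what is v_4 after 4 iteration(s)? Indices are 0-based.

v_4 = (-202, -54)

v_0 = (-2, 0).
v_1 = A·v_0 = (6, -2).
v_2 = A·v_1 = (-20, -2).
v_3 = A·v_2 = (58, -28).
v_4 = A·v_3 = (-202, -54).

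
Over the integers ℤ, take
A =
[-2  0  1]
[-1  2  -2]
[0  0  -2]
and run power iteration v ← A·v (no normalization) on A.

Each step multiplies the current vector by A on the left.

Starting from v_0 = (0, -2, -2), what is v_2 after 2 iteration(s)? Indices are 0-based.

v_2 = (8, -6, -8)

v_0 = (0, -2, -2).
v_1 = A·v_0 = (-2, 0, 4).
v_2 = A·v_1 = (8, -6, -8).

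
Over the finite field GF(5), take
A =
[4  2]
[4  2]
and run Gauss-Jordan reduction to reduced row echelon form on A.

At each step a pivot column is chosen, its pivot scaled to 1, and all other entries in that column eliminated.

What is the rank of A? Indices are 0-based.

rank = 1

step 1: normalize row 0 (÷4) = (1, 3)
  row 1: subtract 4×row0 = (0, 0)
skip col 1 (zero from row 1)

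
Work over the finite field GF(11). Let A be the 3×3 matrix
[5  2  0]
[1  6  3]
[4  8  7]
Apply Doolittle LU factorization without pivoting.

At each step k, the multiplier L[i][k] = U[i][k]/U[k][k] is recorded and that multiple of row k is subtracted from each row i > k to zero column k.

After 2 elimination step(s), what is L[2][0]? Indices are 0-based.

[col 0] pivot 5
  R1 -= 9*R0 → (0, 10, 3)  (L[1][0] := 9)
  R2 -= 3*R0 → (0, 2, 7)  (L[2][0] := 3)
[col 1] pivot 10
  R2 -= 9*R1 → (0, 0, 2)  (L[2][1] := 9)

L[2][0] = 3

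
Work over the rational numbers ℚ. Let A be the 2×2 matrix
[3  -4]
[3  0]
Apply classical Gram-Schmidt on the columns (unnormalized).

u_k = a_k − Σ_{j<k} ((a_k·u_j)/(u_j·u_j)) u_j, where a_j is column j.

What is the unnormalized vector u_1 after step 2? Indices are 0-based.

Step 1: u_0 = a_0 = (3, 3).
Step 2: u_1 = a_1 − (-2/3)·u_0 = (-2, 2).

u_1 = (-2, 2)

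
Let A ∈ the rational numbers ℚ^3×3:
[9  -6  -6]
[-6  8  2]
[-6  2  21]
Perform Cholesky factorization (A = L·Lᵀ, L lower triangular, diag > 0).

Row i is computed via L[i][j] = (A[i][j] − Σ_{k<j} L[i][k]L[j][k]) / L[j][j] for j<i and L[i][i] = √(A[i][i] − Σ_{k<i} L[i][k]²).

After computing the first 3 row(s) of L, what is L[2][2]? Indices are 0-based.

Step 1: L[0][0] = √(9) = 3.
  L[1][0] = (-6) / L[0][0] = -2.
Step 2: L[1][1] = √(4) = 2.
  L[2][0] = (-6) / L[0][0] = -2.
  L[2][1] = (-2) / L[1][1] = -1.
Step 3: L[2][2] = √(16) = 4.

L[2][2] = 4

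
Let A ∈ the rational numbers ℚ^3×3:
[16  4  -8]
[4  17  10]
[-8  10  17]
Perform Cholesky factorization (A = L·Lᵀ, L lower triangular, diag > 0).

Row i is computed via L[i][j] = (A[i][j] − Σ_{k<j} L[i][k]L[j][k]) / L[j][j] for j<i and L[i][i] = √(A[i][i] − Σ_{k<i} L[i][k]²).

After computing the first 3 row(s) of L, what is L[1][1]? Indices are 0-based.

Step 1: L[0][0] = √(16) = 4.
  L[1][0] = (4) / L[0][0] = 1.
Step 2: L[1][1] = √(16) = 4.
  L[2][0] = (-8) / L[0][0] = -2.
  L[2][1] = (12) / L[1][1] = 3.
Step 3: L[2][2] = √(4) = 2.

L[1][1] = 4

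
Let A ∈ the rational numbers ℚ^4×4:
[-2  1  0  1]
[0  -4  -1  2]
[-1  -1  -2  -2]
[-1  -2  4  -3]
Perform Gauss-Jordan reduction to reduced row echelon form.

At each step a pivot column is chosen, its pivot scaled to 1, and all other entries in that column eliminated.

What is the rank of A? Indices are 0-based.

rank = 4

step 1: normalize row 0 (÷-2) = (1, -1/2, 0, -1/2)
  row 2: subtract -1×row0 = (0, -3/2, -2, -5/2)
  row 3: subtract -1×row0 = (0, -5/2, 4, -7/2)
step 2: normalize row 1 (÷-4) = (0, 1, 1/4, -1/2)
  row 0: subtract -1/2×row1 = (1, 0, 1/8, -3/4)
  row 2: subtract -3/2×row1 = (0, 0, -13/8, -13/4)
  row 3: subtract -5/2×row1 = (0, 0, 37/8, -19/4)
step 3: normalize row 2 (÷-13/8) = (0, 0, 1, 2)
  row 0: subtract 1/8×row2 = (1, 0, 0, -1)
  row 1: subtract 1/4×row2 = (0, 1, 0, -1)
  row 3: subtract 37/8×row2 = (0, 0, 0, -14)
step 4: normalize row 3 (÷-14) = (0, 0, 0, 1)
  row 0: subtract -1×row3 = (1, 0, 0, 0)
  row 1: subtract -1×row3 = (0, 1, 0, 0)
  row 2: subtract 2×row3 = (0, 0, 1, 0)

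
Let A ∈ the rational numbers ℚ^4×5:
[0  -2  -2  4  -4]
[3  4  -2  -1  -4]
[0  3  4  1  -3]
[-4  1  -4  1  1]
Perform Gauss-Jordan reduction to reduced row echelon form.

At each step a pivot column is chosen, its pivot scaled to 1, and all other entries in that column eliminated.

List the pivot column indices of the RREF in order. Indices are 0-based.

pivot columns: 0, 1, 2, 3

step 1: exchange rows 0,1
step 1: normalize row 0 (÷3) = (1, 4/3, -2/3, -1/3, -4/3)
  row 3: subtract -4×row0 = (0, 19/3, -20/3, -1/3, -13/3)
step 2: normalize row 1 (÷-2) = (0, 1, 1, -2, 2)
  row 0: subtract 4/3×row1 = (1, 0, -2, 7/3, -4)
  row 2: subtract 3×row1 = (0, 0, 1, 7, -9)
  row 3: subtract 19/3×row1 = (0, 0, -13, 37/3, -17)
step 3: normalize row 2 (÷1) = (0, 0, 1, 7, -9)
  row 0: subtract -2×row2 = (1, 0, 0, 49/3, -22)
  row 1: subtract 1×row2 = (0, 1, 0, -9, 11)
  row 3: subtract -13×row2 = (0, 0, 0, 310/3, -134)
step 4: normalize row 3 (÷310/3) = (0, 0, 0, 1, -201/155)
  row 0: subtract 49/3×row3 = (1, 0, 0, 0, -127/155)
  row 1: subtract -9×row3 = (0, 1, 0, 0, -104/155)
  row 2: subtract 7×row3 = (0, 0, 1, 0, 12/155)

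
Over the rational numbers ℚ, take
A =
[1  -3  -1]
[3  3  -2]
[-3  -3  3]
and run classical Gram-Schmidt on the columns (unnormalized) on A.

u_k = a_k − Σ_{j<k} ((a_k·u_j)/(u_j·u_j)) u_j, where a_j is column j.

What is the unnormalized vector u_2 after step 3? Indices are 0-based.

Step 1: u_0 = a_0 = (1, 3, -3).
Step 2: u_1 = a_1 − (15/19)·u_0 = (-72/19, 12/19, -12/19).
Step 3: u_2 = a_2 − (-16/19)·u_0 − (1/24)·u_1 = (0, 1/2, 1/2).

u_2 = (0, 1/2, 1/2)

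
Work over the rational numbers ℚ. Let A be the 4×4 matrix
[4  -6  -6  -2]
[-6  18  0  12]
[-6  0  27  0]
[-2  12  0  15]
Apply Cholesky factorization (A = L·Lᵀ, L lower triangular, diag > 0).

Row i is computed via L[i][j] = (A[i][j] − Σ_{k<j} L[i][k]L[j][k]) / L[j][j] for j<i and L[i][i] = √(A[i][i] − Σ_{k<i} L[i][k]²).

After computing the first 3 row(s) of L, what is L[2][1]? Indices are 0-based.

L[2][1] = -3

Step 1: L[0][0] = √(4) = 2.
  L[1][0] = (-6) / L[0][0] = -3.
Step 2: L[1][1] = √(9) = 3.
  L[2][0] = (-6) / L[0][0] = -3.
  L[2][1] = (-9) / L[1][1] = -3.
Step 3: L[2][2] = √(9) = 3.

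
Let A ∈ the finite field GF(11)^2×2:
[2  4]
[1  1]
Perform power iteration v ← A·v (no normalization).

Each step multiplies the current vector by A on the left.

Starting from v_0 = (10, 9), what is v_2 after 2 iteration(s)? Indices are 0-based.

v_2 = (1, 9)

v_0 = (10, 9).
v_1 = A·v_0 = (1, 8).
v_2 = A·v_1 = (1, 9).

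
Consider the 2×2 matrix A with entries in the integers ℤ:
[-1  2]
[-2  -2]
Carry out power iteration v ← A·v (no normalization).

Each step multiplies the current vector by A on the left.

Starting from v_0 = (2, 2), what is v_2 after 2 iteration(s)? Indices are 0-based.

v_2 = (-18, 12)

v_0 = (2, 2).
v_1 = A·v_0 = (2, -8).
v_2 = A·v_1 = (-18, 12).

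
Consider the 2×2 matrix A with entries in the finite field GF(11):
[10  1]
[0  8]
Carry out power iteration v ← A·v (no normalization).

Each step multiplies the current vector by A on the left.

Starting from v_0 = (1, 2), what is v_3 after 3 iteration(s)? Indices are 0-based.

v_3 = (3, 1)

v_0 = (1, 2).
v_1 = A·v_0 = (1, 5).
v_2 = A·v_1 = (4, 7).
v_3 = A·v_2 = (3, 1).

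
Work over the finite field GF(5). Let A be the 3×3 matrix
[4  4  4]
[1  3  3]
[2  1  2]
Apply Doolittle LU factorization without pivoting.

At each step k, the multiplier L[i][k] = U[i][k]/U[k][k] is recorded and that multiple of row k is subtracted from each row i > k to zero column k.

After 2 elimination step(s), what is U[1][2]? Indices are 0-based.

Step 1: pivot at (0,0) is 4.
  row1 ← row1 − (4)·row0  ⇒  L[1][0]=4, U row1=(0, 2, 2)
  row2 ← row2 − (3)·row0  ⇒  L[2][0]=3, U row2=(0, 4, 0)
Step 2: pivot at (1,1) is 2.
  row2 ← row2 − (2)·row1  ⇒  L[2][1]=2, U row2=(0, 0, 1)

U[1][2] = 2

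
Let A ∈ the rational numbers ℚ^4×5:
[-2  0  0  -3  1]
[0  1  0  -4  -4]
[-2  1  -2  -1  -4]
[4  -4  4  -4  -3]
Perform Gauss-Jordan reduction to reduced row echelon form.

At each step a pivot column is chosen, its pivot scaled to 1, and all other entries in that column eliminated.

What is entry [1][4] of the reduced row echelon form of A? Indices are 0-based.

step 1: normalize row 0 (÷-2) = (1, 0, 0, 3/2, -1/2)
  row 2: subtract -2×row0 = (0, 1, -2, 2, -5)
  row 3: subtract 4×row0 = (0, -4, 4, -10, -1)
step 2: normalize row 1 (÷1) = (0, 1, 0, -4, -4)
  row 2: subtract 1×row1 = (0, 0, -2, 6, -1)
  row 3: subtract -4×row1 = (0, 0, 4, -26, -17)
step 3: normalize row 2 (÷-2) = (0, 0, 1, -3, 1/2)
  row 3: subtract 4×row2 = (0, 0, 0, -14, -19)
step 4: normalize row 3 (÷-14) = (0, 0, 0, 1, 19/14)
  row 0: subtract 3/2×row3 = (1, 0, 0, 0, -71/28)
  row 1: subtract -4×row3 = (0, 1, 0, 0, 10/7)
  row 2: subtract -3×row3 = (0, 0, 1, 0, 32/7)

M[1][4] = 10/7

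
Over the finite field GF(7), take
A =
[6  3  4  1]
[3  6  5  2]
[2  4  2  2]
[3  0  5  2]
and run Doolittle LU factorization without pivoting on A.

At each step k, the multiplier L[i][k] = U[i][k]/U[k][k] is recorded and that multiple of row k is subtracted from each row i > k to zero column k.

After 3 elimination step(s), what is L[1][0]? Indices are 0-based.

L[1][0] = 4

Step 1: pivot at (0,0) is 6.
  row1 ← row1 − (4)·row0  ⇒  L[1][0]=4, U row1=(0, 1, 3, 5)
  row2 ← row2 − (5)·row0  ⇒  L[2][0]=5, U row2=(0, 3, 3, 4)
  row3 ← row3 − (4)·row0  ⇒  L[3][0]=4, U row3=(0, 2, 3, 5)
Step 2: pivot at (1,1) is 1.
  row2 ← row2 − (3)·row1  ⇒  L[2][1]=3, U row2=(0, 0, 1, 3)
  row3 ← row3 − (2)·row1  ⇒  L[3][1]=2, U row3=(0, 0, 4, 2)
Step 3: pivot at (2,2) is 1.
  row3 ← row3 − (4)·row2  ⇒  L[3][2]=4, U row3=(0, 0, 0, 4)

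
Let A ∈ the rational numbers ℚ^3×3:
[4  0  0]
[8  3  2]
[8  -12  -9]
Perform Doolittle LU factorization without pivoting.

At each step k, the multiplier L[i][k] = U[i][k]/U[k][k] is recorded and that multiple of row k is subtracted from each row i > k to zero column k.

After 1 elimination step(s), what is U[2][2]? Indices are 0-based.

U[2][2] = -9

k=0: U[0][0]=4
  eliminate (1,0): mult=2, new row 1: (0, 3, 2); set L[1][0]=2
  eliminate (2,0): mult=2, new row 2: (0, -12, -9); set L[2][0]=2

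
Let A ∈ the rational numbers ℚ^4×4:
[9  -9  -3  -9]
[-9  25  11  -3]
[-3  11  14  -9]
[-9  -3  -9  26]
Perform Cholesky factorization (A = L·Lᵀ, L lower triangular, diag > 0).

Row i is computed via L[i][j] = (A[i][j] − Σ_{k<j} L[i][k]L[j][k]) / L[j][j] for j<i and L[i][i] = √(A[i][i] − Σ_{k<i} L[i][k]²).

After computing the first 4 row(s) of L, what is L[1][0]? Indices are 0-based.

L[1][0] = -3

Step 1: L[0][0] = √(9) = 3.
  L[1][0] = (-9) / L[0][0] = -3.
Step 2: L[1][1] = √(16) = 4.
  L[2][0] = (-3) / L[0][0] = -1.
  L[2][1] = (8) / L[1][1] = 2.
Step 3: L[2][2] = √(9) = 3.
  L[3][0] = (-9) / L[0][0] = -3.
  L[3][1] = (-12) / L[1][1] = -3.
  L[3][2] = (-6) / L[2][2] = -2.
Step 4: L[3][3] = √(4) = 2.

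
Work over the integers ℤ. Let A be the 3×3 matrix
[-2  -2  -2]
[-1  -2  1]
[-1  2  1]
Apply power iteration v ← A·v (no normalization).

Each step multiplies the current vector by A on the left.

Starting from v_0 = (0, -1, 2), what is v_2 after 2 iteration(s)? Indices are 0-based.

v_2 = (-4, -6, 10)

v_0 = (0, -1, 2).
v_1 = A·v_0 = (-2, 4, 0).
v_2 = A·v_1 = (-4, -6, 10).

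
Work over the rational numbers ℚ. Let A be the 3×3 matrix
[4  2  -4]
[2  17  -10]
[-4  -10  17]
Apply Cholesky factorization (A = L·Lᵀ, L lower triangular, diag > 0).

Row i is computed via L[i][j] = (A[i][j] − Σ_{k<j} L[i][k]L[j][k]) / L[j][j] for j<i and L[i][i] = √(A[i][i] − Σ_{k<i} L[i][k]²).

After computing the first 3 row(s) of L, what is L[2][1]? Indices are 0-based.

Step 1: L[0][0] = √(4) = 2.
  L[1][0] = (2) / L[0][0] = 1.
Step 2: L[1][1] = √(16) = 4.
  L[2][0] = (-4) / L[0][0] = -2.
  L[2][1] = (-8) / L[1][1] = -2.
Step 3: L[2][2] = √(9) = 3.

L[2][1] = -2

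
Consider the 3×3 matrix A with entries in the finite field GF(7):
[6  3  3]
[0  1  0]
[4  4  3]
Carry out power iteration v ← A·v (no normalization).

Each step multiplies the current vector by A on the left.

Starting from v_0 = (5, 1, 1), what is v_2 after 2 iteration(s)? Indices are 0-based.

v_2 = (6, 1, 5)

v_0 = (5, 1, 1).
v_1 = A·v_0 = (1, 1, 6).
v_2 = A·v_1 = (6, 1, 5).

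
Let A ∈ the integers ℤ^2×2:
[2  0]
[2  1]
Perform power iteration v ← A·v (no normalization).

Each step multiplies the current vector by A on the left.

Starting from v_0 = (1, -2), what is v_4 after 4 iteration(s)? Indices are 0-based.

v_4 = (16, 28)

v_0 = (1, -2).
v_1 = A·v_0 = (2, 0).
v_2 = A·v_1 = (4, 4).
v_3 = A·v_2 = (8, 12).
v_4 = A·v_3 = (16, 28).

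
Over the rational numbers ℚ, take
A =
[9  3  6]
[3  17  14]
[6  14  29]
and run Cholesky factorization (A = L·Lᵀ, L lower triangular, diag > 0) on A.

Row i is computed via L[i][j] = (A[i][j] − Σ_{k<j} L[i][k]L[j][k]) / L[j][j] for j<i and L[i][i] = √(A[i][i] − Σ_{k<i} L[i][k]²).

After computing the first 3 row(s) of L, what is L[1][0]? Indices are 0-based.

Step 1: L[0][0] = √(9) = 3.
  L[1][0] = (3) / L[0][0] = 1.
Step 2: L[1][1] = √(16) = 4.
  L[2][0] = (6) / L[0][0] = 2.
  L[2][1] = (12) / L[1][1] = 3.
Step 3: L[2][2] = √(16) = 4.

L[1][0] = 1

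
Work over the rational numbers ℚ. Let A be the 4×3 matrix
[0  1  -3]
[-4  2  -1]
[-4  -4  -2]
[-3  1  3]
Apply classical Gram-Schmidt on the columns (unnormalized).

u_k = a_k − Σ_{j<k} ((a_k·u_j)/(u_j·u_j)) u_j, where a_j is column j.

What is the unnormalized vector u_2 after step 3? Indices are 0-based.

u_2 = (-2862/877, -1195/877, -686/877, 2508/877)

Step 1: u_0 = a_0 = (0, -4, -4, -3).
Step 2: u_1 = a_1 − (5/41)·u_0 = (1, 102/41, -144/41, 56/41).
Step 3: u_2 = a_2 − (3/41)·u_0 − (231/877)·u_1 = (-2862/877, -1195/877, -686/877, 2508/877).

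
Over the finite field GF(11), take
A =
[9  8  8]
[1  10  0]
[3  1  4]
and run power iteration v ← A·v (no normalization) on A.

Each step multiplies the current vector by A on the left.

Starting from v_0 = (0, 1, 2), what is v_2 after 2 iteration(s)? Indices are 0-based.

v_2 = (5, 3, 8)

v_0 = (0, 1, 2).
v_1 = A·v_0 = (2, 10, 9).
v_2 = A·v_1 = (5, 3, 8).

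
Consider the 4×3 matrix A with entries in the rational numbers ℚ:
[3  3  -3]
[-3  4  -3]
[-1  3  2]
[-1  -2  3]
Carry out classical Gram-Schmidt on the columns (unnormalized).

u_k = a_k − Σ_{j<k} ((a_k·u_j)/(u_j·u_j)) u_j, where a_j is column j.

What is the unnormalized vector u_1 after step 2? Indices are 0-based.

u_1 = (18/5, 17/5, 14/5, -11/5)

Step 1: u_0 = a_0 = (3, -3, -1, -1).
Step 2: u_1 = a_1 − (-1/5)·u_0 = (18/5, 17/5, 14/5, -11/5).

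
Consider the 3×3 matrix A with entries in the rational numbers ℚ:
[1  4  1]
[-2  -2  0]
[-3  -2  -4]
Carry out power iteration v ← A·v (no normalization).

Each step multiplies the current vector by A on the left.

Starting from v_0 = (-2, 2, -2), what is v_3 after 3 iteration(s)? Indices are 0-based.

v_3 = (-70, -12, 182)

v_0 = (-2, 2, -2).
v_1 = A·v_0 = (4, 0, 10).
v_2 = A·v_1 = (14, -8, -52).
v_3 = A·v_2 = (-70, -12, 182).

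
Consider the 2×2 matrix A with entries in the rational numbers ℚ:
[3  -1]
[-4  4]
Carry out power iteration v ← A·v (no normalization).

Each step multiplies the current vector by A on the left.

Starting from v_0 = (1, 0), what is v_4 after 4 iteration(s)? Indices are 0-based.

v_4 = (365, -924)

v_0 = (1, 0).
v_1 = A·v_0 = (3, -4).
v_2 = A·v_1 = (13, -28).
v_3 = A·v_2 = (67, -164).
v_4 = A·v_3 = (365, -924).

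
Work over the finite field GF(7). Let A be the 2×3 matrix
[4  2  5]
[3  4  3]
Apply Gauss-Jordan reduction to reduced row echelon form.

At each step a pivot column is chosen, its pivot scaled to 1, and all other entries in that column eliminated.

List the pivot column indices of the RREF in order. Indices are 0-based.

pivot(0,0)=4: scale R0 → (1, 4, 3)
  clear (1,0): R1 −= (3)R0 → (0, 6, 1)
pivot(1,1)=6: scale R1 → (0, 1, 6)
  clear (0,1): R0 −= (4)R1 → (1, 0, 0)

pivot columns: 0, 1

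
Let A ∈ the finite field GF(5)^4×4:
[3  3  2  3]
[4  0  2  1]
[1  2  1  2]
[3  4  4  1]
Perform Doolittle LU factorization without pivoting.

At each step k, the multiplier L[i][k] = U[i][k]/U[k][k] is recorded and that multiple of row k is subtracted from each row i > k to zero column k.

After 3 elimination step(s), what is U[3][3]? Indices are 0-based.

k=0: U[0][0]=3
  eliminate (1,0): mult=3, new row 1: (0, 1, 1, 2); set L[1][0]=3
  eliminate (2,0): mult=2, new row 2: (0, 1, 2, 1); set L[2][0]=2
  eliminate (3,0): mult=1, new row 3: (0, 1, 2, 3); set L[3][0]=1
k=1: U[1][1]=1
  eliminate (2,1): mult=1, new row 2: (0, 0, 1, 4); set L[2][1]=1
  eliminate (3,1): mult=1, new row 3: (0, 0, 1, 1); set L[3][1]=1
k=2: U[2][2]=1
  eliminate (3,2): mult=1, new row 3: (0, 0, 0, 2); set L[3][2]=1

U[3][3] = 2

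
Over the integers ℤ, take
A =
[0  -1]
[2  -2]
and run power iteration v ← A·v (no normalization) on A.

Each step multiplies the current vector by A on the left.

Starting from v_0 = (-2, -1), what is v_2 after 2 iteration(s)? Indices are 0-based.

v_2 = (2, 6)

v_0 = (-2, -1).
v_1 = A·v_0 = (1, -2).
v_2 = A·v_1 = (2, 6).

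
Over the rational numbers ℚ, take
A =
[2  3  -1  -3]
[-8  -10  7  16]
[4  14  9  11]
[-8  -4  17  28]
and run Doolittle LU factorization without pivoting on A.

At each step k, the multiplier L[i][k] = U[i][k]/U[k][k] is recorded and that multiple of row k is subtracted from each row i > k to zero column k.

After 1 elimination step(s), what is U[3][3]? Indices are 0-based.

U[3][3] = 16

Step 1: pivot at (0,0) is 2.
  row1 ← row1 − (-4)·row0  ⇒  L[1][0]=-4, U row1=(0, 2, 3, 4)
  row2 ← row2 − (2)·row0  ⇒  L[2][0]=2, U row2=(0, 8, 11, 17)
  row3 ← row3 − (-4)·row0  ⇒  L[3][0]=-4, U row3=(0, 8, 13, 16)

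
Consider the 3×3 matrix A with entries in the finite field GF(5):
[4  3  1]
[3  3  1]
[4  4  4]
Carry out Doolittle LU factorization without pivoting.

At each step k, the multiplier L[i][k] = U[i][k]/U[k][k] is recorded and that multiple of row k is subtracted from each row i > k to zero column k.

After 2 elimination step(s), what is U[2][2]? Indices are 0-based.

U[2][2] = 1

Step 1: pivot at (0,0) is 4.
  row1 ← row1 − (2)·row0  ⇒  L[1][0]=2, U row1=(0, 2, 4)
  row2 ← row2 − (1)·row0  ⇒  L[2][0]=1, U row2=(0, 1, 3)
Step 2: pivot at (1,1) is 2.
  row2 ← row2 − (3)·row1  ⇒  L[2][1]=3, U row2=(0, 0, 1)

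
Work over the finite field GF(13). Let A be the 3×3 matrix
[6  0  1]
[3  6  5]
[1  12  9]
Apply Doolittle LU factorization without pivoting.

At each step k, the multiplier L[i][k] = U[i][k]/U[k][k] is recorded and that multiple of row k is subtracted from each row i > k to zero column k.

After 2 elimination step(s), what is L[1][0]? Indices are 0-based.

L[1][0] = 7

Step 1: pivot at (0,0) is 6.
  row1 ← row1 − (7)·row0  ⇒  L[1][0]=7, U row1=(0, 6, 11)
  row2 ← row2 − (11)·row0  ⇒  L[2][0]=11, U row2=(0, 12, 11)
Step 2: pivot at (1,1) is 6.
  row2 ← row2 − (2)·row1  ⇒  L[2][1]=2, U row2=(0, 0, 2)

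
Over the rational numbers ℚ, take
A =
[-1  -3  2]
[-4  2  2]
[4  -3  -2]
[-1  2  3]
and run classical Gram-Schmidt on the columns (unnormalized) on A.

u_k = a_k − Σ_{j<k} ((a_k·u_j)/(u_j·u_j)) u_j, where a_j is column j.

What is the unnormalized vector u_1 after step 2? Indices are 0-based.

u_1 = (-121/34, -4/17, -13/17, 49/34)

Step 1: u_0 = a_0 = (-1, -4, 4, -1).
Step 2: u_1 = a_1 − (-19/34)·u_0 = (-121/34, -4/17, -13/17, 49/34).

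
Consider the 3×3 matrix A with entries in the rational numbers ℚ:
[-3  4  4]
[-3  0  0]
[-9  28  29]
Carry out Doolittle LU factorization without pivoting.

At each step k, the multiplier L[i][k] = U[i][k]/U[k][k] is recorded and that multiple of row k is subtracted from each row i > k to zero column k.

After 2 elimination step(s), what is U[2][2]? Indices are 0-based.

U[2][2] = 1

[col 0] pivot -3
  R1 -= 1*R0 → (0, -4, -4)  (L[1][0] := 1)
  R2 -= 3*R0 → (0, 16, 17)  (L[2][0] := 3)
[col 1] pivot -4
  R2 -= -4*R1 → (0, 0, 1)  (L[2][1] := -4)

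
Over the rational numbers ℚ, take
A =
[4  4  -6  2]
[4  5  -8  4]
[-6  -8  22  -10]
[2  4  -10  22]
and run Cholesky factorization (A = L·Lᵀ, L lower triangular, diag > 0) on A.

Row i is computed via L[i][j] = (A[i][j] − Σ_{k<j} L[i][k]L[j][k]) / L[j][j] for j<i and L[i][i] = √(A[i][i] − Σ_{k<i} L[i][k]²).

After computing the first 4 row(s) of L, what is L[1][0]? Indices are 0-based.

L[1][0] = 2

Step 1: L[0][0] = √(4) = 2.
  L[1][0] = (4) / L[0][0] = 2.
Step 2: L[1][1] = √(1) = 1.
  L[2][0] = (-6) / L[0][0] = -3.
  L[2][1] = (-2) / L[1][1] = -2.
Step 3: L[2][2] = √(9) = 3.
  L[3][0] = (2) / L[0][0] = 1.
  L[3][1] = (2) / L[1][1] = 2.
  L[3][2] = (-3) / L[2][2] = -1.
Step 4: L[3][3] = √(16) = 4.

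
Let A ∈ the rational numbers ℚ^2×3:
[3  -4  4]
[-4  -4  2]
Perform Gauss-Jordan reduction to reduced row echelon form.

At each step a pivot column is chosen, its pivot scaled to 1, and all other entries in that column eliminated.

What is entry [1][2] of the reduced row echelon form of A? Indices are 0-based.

[1] R0 /= 3  ⇒  (1, -4/3, 4/3)
     R1 -= -4·R0  ⇒  (0, -28/3, 22/3)
[2] R1 /= -28/3  ⇒  (0, 1, -11/14)
     R0 -= -4/3·R1  ⇒  (1, 0, 2/7)

M[1][2] = -11/14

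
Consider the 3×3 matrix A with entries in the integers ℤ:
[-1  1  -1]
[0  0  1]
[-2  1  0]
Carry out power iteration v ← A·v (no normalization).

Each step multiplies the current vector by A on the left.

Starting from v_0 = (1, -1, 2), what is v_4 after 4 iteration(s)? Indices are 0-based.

v_4 = (53, -21, 54)

v_0 = (1, -1, 2).
v_1 = A·v_0 = (-4, 2, -3).
v_2 = A·v_1 = (9, -3, 10).
v_3 = A·v_2 = (-22, 10, -21).
v_4 = A·v_3 = (53, -21, 54).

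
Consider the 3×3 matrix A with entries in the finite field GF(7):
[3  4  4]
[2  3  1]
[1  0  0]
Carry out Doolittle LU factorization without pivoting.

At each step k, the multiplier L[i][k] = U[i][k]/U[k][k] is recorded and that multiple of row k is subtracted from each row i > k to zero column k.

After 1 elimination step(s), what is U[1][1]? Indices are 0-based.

U[1][1] = 5

Step 1: pivot at (0,0) is 3.
  row1 ← row1 − (3)·row0  ⇒  L[1][0]=3, U row1=(0, 5, 3)
  row2 ← row2 − (5)·row0  ⇒  L[2][0]=5, U row2=(0, 1, 1)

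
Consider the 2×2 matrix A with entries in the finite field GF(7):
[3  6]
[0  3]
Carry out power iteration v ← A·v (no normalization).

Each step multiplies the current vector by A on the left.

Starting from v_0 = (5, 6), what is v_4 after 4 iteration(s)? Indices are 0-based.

v_0 = (5, 6).
v_1 = A·v_0 = (2, 4).
v_2 = A·v_1 = (2, 5).
v_3 = A·v_2 = (1, 1).
v_4 = A·v_3 = (2, 3).

v_4 = (2, 3)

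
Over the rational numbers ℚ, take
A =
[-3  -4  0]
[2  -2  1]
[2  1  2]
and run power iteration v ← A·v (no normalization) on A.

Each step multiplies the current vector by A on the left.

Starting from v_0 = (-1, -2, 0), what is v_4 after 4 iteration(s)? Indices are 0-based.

v_0 = (-1, -2, 0).
v_1 = A·v_0 = (11, 2, -4).
v_2 = A·v_1 = (-41, 14, 16).
v_3 = A·v_2 = (67, -94, -36).
v_4 = A·v_3 = (175, 286, -32).

v_4 = (175, 286, -32)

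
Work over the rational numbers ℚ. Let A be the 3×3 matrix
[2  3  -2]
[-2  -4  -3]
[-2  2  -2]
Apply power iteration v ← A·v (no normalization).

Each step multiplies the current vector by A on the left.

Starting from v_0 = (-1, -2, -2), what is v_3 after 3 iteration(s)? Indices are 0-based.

v_3 = (-186, 68, -268)

v_0 = (-1, -2, -2).
v_1 = A·v_0 = (-4, 16, 2).
v_2 = A·v_1 = (36, -62, 36).
v_3 = A·v_2 = (-186, 68, -268).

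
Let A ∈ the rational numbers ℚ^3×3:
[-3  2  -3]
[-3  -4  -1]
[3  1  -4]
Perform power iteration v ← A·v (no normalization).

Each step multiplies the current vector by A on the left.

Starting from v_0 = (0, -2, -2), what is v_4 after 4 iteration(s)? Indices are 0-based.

v_0 = (0, -2, -2).
v_1 = A·v_0 = (2, 10, 6).
v_2 = A·v_1 = (-4, -52, -8).
v_3 = A·v_2 = (-68, 228, -32).
v_4 = A·v_3 = (756, -676, 152).

v_4 = (756, -676, 152)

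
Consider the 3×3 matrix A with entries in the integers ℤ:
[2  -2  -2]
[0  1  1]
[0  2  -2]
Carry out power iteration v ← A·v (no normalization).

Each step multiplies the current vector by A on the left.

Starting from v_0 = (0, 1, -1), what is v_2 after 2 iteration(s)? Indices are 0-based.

v_2 = (-8, 4, -8)

v_0 = (0, 1, -1).
v_1 = A·v_0 = (0, 0, 4).
v_2 = A·v_1 = (-8, 4, -8).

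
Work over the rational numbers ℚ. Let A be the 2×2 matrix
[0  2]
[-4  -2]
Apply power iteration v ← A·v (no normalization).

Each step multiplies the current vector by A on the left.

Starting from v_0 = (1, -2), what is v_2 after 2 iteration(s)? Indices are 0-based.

v_0 = (1, -2).
v_1 = A·v_0 = (-4, 0).
v_2 = A·v_1 = (0, 16).

v_2 = (0, 16)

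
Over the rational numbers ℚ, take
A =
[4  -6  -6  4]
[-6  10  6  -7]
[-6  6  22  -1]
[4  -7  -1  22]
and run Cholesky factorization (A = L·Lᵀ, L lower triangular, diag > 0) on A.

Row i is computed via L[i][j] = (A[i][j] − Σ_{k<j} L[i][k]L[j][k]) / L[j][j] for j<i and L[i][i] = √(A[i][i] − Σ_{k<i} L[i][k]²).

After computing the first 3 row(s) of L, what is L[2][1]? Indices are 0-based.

Step 1: L[0][0] = √(4) = 2.
  L[1][0] = (-6) / L[0][0] = -3.
Step 2: L[1][1] = √(1) = 1.
  L[2][0] = (-6) / L[0][0] = -3.
  L[2][1] = (-3) / L[1][1] = -3.
Step 3: L[2][2] = √(4) = 2.

L[2][1] = -3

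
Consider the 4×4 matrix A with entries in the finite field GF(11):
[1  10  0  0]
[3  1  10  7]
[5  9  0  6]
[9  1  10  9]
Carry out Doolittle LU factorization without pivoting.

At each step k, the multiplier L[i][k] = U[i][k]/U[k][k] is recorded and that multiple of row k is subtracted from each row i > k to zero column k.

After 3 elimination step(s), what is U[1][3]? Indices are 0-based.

[col 0] pivot 1
  R1 -= 3*R0 → (0, 4, 10, 7)  (L[1][0] := 3)
  R2 -= 5*R0 → (0, 3, 0, 6)  (L[2][0] := 5)
  R3 -= 9*R0 → (0, 10, 10, 9)  (L[3][0] := 9)
[col 1] pivot 4
  R2 -= 9*R1 → (0, 0, 9, 9)  (L[2][1] := 9)
  R3 -= 8*R1 → (0, 0, 7, 8)  (L[3][1] := 8)
[col 2] pivot 9
  R3 -= 2*R2 → (0, 0, 0, 1)  (L[3][2] := 2)

U[1][3] = 7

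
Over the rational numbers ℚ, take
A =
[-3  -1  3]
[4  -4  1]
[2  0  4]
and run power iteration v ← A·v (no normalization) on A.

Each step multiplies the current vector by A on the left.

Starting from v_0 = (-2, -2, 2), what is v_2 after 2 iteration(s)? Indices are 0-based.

v_0 = (-2, -2, 2).
v_1 = A·v_0 = (14, 2, 4).
v_2 = A·v_1 = (-32, 52, 44).

v_2 = (-32, 52, 44)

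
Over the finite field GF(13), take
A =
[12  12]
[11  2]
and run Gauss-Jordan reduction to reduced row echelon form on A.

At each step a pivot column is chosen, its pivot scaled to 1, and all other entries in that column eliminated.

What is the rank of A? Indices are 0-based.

step 1: normalize row 0 (÷12) = (1, 1)
  row 1: subtract 11×row0 = (0, 4)
step 2: normalize row 1 (÷4) = (0, 1)
  row 0: subtract 1×row1 = (1, 0)

rank = 2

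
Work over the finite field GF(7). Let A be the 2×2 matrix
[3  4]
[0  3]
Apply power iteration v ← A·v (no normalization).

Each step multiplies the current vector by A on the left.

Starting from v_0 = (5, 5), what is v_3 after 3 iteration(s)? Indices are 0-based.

v_3 = (3, 2)

v_0 = (5, 5).
v_1 = A·v_0 = (0, 1).
v_2 = A·v_1 = (4, 3).
v_3 = A·v_2 = (3, 2).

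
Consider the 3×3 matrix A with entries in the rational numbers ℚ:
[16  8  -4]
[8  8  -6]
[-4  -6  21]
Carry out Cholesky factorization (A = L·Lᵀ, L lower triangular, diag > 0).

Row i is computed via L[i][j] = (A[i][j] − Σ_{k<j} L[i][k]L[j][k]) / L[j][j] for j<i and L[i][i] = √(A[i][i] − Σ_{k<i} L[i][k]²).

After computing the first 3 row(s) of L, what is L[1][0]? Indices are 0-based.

Step 1: L[0][0] = √(16) = 4.
  L[1][0] = (8) / L[0][0] = 2.
Step 2: L[1][1] = √(4) = 2.
  L[2][0] = (-4) / L[0][0] = -1.
  L[2][1] = (-4) / L[1][1] = -2.
Step 3: L[2][2] = √(16) = 4.

L[1][0] = 2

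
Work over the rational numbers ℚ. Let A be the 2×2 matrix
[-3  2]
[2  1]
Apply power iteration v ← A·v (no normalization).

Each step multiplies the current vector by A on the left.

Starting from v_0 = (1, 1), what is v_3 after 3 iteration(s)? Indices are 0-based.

v_3 = (-25, 19)

v_0 = (1, 1).
v_1 = A·v_0 = (-1, 3).
v_2 = A·v_1 = (9, 1).
v_3 = A·v_2 = (-25, 19).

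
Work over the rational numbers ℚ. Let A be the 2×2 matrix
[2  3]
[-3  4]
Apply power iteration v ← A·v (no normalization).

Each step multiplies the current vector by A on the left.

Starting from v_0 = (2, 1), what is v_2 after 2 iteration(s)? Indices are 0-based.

v_2 = (8, -29)

v_0 = (2, 1).
v_1 = A·v_0 = (7, -2).
v_2 = A·v_1 = (8, -29).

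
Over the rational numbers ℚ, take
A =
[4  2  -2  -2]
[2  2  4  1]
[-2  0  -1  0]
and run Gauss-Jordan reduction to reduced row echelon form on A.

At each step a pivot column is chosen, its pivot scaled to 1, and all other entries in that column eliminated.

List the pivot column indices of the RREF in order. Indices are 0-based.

pivot columns: 0, 1, 2

[1] R0 /= 4  ⇒  (1, 1/2, -1/2, -1/2)
     R1 -= 2·R0  ⇒  (0, 1, 5, 2)
     R2 -= -2·R0  ⇒  (0, 1, -2, -1)
[2] R1 /= 1  ⇒  (0, 1, 5, 2)
     R0 -= 1/2·R1  ⇒  (1, 0, -3, -3/2)
     R2 -= 1·R1  ⇒  (0, 0, -7, -3)
[3] R2 /= -7  ⇒  (0, 0, 1, 3/7)
     R0 -= -3·R2  ⇒  (1, 0, 0, -3/14)
     R1 -= 5·R2  ⇒  (0, 1, 0, -1/7)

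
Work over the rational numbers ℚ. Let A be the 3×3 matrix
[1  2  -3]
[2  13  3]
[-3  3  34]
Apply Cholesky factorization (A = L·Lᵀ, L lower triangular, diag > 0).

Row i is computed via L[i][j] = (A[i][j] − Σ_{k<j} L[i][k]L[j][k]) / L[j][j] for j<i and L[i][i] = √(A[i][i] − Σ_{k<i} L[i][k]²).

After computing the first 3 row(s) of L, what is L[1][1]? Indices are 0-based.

Step 1: L[0][0] = √(1) = 1.
  L[1][0] = (2) / L[0][0] = 2.
Step 2: L[1][1] = √(9) = 3.
  L[2][0] = (-3) / L[0][0] = -3.
  L[2][1] = (9) / L[1][1] = 3.
Step 3: L[2][2] = √(16) = 4.

L[1][1] = 3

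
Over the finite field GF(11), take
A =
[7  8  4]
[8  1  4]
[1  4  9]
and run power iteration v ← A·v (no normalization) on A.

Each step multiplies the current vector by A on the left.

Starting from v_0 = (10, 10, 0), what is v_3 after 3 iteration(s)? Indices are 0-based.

v_3 = (4, 3, 4)

v_0 = (10, 10, 0).
v_1 = A·v_0 = (7, 2, 6).
v_2 = A·v_1 = (1, 5, 3).
v_3 = A·v_2 = (4, 3, 4).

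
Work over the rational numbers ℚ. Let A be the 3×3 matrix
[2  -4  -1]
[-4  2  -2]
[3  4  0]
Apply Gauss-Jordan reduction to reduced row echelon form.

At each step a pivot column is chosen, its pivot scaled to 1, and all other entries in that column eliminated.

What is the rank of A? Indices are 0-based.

rank = 3

[1] R0 /= 2  ⇒  (1, -2, -1/2)
     R1 -= -4·R0  ⇒  (0, -6, -4)
     R2 -= 3·R0  ⇒  (0, 10, 3/2)
[2] R1 /= -6  ⇒  (0, 1, 2/3)
     R0 -= -2·R1  ⇒  (1, 0, 5/6)
     R2 -= 10·R1  ⇒  (0, 0, -31/6)
[3] R2 /= -31/6  ⇒  (0, 0, 1)
     R0 -= 5/6·R2  ⇒  (1, 0, 0)
     R1 -= 2/3·R2  ⇒  (0, 1, 0)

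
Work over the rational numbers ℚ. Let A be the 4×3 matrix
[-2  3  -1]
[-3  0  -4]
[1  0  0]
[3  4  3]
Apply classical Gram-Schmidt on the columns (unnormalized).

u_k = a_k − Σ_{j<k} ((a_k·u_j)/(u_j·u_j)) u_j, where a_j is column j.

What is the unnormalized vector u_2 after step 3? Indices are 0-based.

Step 1: u_0 = a_0 = (-2, -3, 1, 3).
Step 2: u_1 = a_1 − (6/23)·u_0 = (81/23, 18/23, -6/23, 74/23).
Step 3: u_2 = a_2 − (1)·u_0 − (69/539)·u_1 = (296/539, -593/539, -521/539, -222/539).

u_2 = (296/539, -593/539, -521/539, -222/539)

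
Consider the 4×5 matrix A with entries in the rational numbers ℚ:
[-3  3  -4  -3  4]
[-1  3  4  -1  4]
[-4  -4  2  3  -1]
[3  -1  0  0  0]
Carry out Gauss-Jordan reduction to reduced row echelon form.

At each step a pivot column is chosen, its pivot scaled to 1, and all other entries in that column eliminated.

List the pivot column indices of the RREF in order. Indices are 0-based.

[1] R0 /= -3  ⇒  (1, -1, 4/3, 1, -4/3)
     R1 -= -1·R0  ⇒  (0, 2, 16/3, 0, 8/3)
     R2 -= -4·R0  ⇒  (0, -8, 22/3, 7, -19/3)
     R3 -= 3·R0  ⇒  (0, 2, -4, -3, 4)
[2] R1 /= 2  ⇒  (0, 1, 8/3, 0, 4/3)
     R0 -= -1·R1  ⇒  (1, 0, 4, 1, 0)
     R2 -= -8·R1  ⇒  (0, 0, 86/3, 7, 13/3)
     R3 -= 2·R1  ⇒  (0, 0, -28/3, -3, 4/3)
[3] R2 /= 86/3  ⇒  (0, 0, 1, 21/86, 13/86)
     R0 -= 4·R2  ⇒  (1, 0, 0, 1/43, -26/43)
     R1 -= 8/3·R2  ⇒  (0, 1, 0, -28/43, 40/43)
     R3 -= -28/3·R2  ⇒  (0, 0, 0, -31/43, 118/43)
[4] R3 /= -31/43  ⇒  (0, 0, 0, 1, -118/31)
     R0 -= 1/43·R3  ⇒  (1, 0, 0, 0, -16/31)
     R1 -= -28/43·R3  ⇒  (0, 1, 0, 0, -48/31)
     R2 -= 21/86·R3  ⇒  (0, 0, 1, 0, 67/62)

pivot columns: 0, 1, 2, 3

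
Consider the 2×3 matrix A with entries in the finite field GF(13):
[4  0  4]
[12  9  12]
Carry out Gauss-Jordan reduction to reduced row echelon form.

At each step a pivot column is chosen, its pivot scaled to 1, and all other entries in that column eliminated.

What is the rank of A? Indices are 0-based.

rank = 2

[1] R0 /= 4  ⇒  (1, 0, 1)
     R1 -= 12·R0  ⇒  (0, 9, 0)
[2] R1 /= 9  ⇒  (0, 1, 0)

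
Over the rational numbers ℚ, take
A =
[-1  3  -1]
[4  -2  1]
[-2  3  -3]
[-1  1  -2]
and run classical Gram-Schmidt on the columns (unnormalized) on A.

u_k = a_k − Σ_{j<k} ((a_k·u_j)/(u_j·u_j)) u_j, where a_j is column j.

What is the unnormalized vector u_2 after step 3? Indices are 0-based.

Step 1: u_0 = a_0 = (-1, 4, -2, -1).
Step 2: u_1 = a_1 − (-9/11)·u_0 = (24/11, 14/11, 15/11, 2/11).
Step 3: u_2 = a_2 − (13/22)·u_0 − (-59/91)·u_1 = (183/182, -7/13, -85/91, -235/182).

u_2 = (183/182, -7/13, -85/91, -235/182)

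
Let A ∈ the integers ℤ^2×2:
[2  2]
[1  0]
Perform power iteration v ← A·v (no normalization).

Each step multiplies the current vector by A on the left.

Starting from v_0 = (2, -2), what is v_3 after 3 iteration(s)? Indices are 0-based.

v_3 = (8, 4)

v_0 = (2, -2).
v_1 = A·v_0 = (0, 2).
v_2 = A·v_1 = (4, 0).
v_3 = A·v_2 = (8, 4).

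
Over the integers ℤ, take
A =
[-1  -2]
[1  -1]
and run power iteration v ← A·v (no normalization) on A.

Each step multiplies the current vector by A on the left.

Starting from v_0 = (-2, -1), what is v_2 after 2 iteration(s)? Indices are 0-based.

v_0 = (-2, -1).
v_1 = A·v_0 = (4, -1).
v_2 = A·v_1 = (-2, 5).

v_2 = (-2, 5)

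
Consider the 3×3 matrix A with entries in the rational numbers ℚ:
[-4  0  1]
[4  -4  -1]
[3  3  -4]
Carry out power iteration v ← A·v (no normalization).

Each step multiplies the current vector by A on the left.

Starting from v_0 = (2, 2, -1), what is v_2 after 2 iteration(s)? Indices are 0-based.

v_0 = (2, 2, -1).
v_1 = A·v_0 = (-9, 1, 16).
v_2 = A·v_1 = (52, -56, -88).

v_2 = (52, -56, -88)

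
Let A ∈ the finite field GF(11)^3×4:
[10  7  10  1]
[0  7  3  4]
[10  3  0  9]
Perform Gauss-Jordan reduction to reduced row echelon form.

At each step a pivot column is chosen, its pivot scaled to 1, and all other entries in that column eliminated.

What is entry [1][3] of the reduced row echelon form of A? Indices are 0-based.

M[1][3] = 3

pivot(0,0)=10: scale R0 → (1, 4, 1, 10)
  clear (2,0): R2 −= (10)R0 → (0, 7, 1, 8)
pivot(1,1)=7: scale R1 → (0, 1, 2, 10)
  clear (0,1): R0 −= (4)R1 → (1, 0, 4, 3)
  clear (2,1): R2 −= (7)R1 → (0, 0, 9, 4)
pivot(2,2)=9: scale R2 → (0, 0, 1, 9)
  clear (0,2): R0 −= (4)R2 → (1, 0, 0, 0)
  clear (1,2): R1 −= (2)R2 → (0, 1, 0, 3)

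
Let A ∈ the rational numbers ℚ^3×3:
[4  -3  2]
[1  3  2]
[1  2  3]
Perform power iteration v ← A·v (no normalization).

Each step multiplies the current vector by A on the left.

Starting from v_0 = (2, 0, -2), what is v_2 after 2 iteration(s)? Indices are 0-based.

v_2 = (14, -10, -12)

v_0 = (2, 0, -2).
v_1 = A·v_0 = (4, -2, -4).
v_2 = A·v_1 = (14, -10, -12).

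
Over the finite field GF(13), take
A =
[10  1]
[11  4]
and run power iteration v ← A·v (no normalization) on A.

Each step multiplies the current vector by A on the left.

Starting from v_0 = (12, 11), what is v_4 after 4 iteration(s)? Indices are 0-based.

v_0 = (12, 11).
v_1 = A·v_0 = (1, 7).
v_2 = A·v_1 = (4, 0).
v_3 = A·v_2 = (1, 5).
v_4 = A·v_3 = (2, 5).

v_4 = (2, 5)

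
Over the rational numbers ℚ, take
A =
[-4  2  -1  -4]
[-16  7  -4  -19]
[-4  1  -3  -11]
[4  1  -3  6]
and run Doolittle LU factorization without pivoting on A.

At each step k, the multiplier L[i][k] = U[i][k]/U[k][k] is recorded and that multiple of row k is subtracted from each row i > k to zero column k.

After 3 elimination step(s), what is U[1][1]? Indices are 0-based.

k=0: U[0][0]=-4
  eliminate (1,0): mult=4, new row 1: (0, -1, 0, -3); set L[1][0]=4
  eliminate (2,0): mult=1, new row 2: (0, -1, -2, -7); set L[2][0]=1
  eliminate (3,0): mult=-1, new row 3: (0, 3, -4, 2); set L[3][0]=-1
k=1: U[1][1]=-1
  eliminate (2,1): mult=1, new row 2: (0, 0, -2, -4); set L[2][1]=1
  eliminate (3,1): mult=-3, new row 3: (0, 0, -4, -7); set L[3][1]=-3
k=2: U[2][2]=-2
  eliminate (3,2): mult=2, new row 3: (0, 0, 0, 1); set L[3][2]=2

U[1][1] = -1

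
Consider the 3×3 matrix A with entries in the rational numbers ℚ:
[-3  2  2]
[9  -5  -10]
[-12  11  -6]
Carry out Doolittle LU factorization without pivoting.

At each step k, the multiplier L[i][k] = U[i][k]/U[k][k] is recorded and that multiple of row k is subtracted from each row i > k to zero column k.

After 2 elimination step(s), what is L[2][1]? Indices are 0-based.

L[2][1] = 3

[col 0] pivot -3
  R1 -= -3*R0 → (0, 1, -4)  (L[1][0] := -3)
  R2 -= 4*R0 → (0, 3, -14)  (L[2][0] := 4)
[col 1] pivot 1
  R2 -= 3*R1 → (0, 0, -2)  (L[2][1] := 3)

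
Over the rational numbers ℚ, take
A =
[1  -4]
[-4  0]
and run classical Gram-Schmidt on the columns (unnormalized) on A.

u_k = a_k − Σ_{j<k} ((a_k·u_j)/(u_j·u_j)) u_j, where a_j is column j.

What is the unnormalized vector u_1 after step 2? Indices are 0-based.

u_1 = (-64/17, -16/17)

Step 1: u_0 = a_0 = (1, -4).
Step 2: u_1 = a_1 − (-4/17)·u_0 = (-64/17, -16/17).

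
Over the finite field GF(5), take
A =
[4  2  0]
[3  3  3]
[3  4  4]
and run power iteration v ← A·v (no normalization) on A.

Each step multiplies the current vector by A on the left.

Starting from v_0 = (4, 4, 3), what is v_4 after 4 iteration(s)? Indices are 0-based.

v_4 = (2, 1, 3)

v_0 = (4, 4, 3).
v_1 = A·v_0 = (4, 3, 0).
v_2 = A·v_1 = (2, 1, 4).
v_3 = A·v_2 = (0, 1, 1).
v_4 = A·v_3 = (2, 1, 3).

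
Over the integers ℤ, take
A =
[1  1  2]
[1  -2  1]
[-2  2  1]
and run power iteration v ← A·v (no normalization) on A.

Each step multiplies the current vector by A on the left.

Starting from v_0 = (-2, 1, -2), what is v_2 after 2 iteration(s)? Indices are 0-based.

v_2 = (-3, 11, 2)

v_0 = (-2, 1, -2).
v_1 = A·v_0 = (-5, -6, 4).
v_2 = A·v_1 = (-3, 11, 2).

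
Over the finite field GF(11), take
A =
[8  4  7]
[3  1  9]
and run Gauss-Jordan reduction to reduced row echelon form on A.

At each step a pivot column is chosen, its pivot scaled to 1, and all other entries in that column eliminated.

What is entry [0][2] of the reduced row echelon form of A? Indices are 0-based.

step 1: normalize row 0 (÷8) = (1, 6, 5)
  row 1: subtract 3×row0 = (0, 5, 5)
step 2: normalize row 1 (÷5) = (0, 1, 1)
  row 0: subtract 6×row1 = (1, 0, 10)

M[0][2] = 10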